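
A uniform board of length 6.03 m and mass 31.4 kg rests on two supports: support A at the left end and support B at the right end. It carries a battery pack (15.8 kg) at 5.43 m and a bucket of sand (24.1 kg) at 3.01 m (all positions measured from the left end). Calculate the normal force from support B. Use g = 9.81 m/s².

R_B ≈ 412 N

Choose support A as the axis so its reaction then has zero moment arm.
Beam weight: 31.4 × 9.81 = 308 N down at 3.015 m → arm 3.015 m, τ = 308 × 3.015 = 928.6 N·m clockwise.
Battery pack: 15.8 × 9.81 = 155 N down at 5.43 m → arm 5.43 m, τ = 155 × 5.43 = 841.6 N·m clockwise.
Bucket of sand: 24.1 × 9.81 = 236.4 N down at 3.01 m → arm 3.01 m, τ = 236.4 × 3.01 = 711.6 N·m clockwise.
Net load moment about support A = 2482 N·m clockwise.
Reaction R at support B is upward at 6.03 m, arm 6.03 m → moment R × 6.03 counterclockwise.
Στ = 0 ⇒ R × 6.03 = 2482 ⇒ R = 412 N.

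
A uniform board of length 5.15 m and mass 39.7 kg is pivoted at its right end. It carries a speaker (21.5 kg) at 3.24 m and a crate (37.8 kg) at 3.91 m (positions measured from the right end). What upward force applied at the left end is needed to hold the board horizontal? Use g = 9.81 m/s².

F ≈ 609 N

Choose the right end as the axis so the unknown pivot reaction has zero arm there.
Beam weight: 39.7 × 9.81 = 389.5 N down at 2.575 m → arm 2.575 m, τ = 389.5 × 2.575 = 1003 N·m counterclockwise.
Speaker: 21.5 × 9.81 = 210.9 N down at 3.24 m → arm 3.24 m, τ = 210.9 × 3.24 = 683.3 N·m counterclockwise.
Crate: 37.8 × 9.81 = 370.8 N down at 3.91 m → arm 3.91 m, τ = 370.8 × 3.91 = 1450 N·m counterclockwise.
Net moment of the loads = 3136 N·m counterclockwise.
The upward force F acts at the left end, arm 5.15 m, giving F × 5.15 clockwise.
Balancing moments: F × 5.15 = 3136, giving F = 3136 / 5.15 = 609 N.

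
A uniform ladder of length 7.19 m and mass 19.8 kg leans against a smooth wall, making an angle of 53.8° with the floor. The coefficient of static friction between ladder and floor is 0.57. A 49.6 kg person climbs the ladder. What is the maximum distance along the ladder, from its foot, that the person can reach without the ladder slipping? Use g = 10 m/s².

d ≈ 6.4 m

Take moments about the foot of the ladder.
Ladder weight 19.8×10 = 198 N acts at 3.595 m along the ladder; its horizontal arm is 3.595·cos53.8° = 2.123 m → τ = 420.4 N·m clockwise.
Person weight 49.6×10 = 496 N at distance d → arm d·cos53.8° → τ = 496·d·0.5906 clockwise.
Wall normal N at the top has arm L sinθ = 5.802 m counterclockwise, so Στ = 0 gives N·5.802 = 420.4 + 292.9·d.
ΣFy = 0 ⇒ N_floor = 694 N, so the maximum friction is μ_s·N_floor = 0.57×694 = 395.6 N. ΣFx = 0 ⇒ N_wall = f, so at the slipping point N = 395.6 N.
Substituting: 395.6×5.802 = 420.4 + 292.9·d ⇒ d = (2295 − 420.4) / 292.9 = 6.4 m.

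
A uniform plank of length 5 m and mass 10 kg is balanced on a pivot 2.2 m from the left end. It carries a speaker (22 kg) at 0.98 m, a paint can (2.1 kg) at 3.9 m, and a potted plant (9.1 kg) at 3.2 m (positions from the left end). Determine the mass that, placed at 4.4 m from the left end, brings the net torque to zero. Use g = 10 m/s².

Choose the pivot (at 2.2 m from the left end) as the axis so the support reaction has zero arm there.
Beam weight: 10 × 10 = 100 N down at 2.5 m → arm 0.3 m, τ = 100 × 0.3 = 30 N·m clockwise.
Speaker: 22 × 10 = 220 N down at 0.98 m → arm 1.22 m, τ = 220 × 1.22 = 268.4 N·m counterclockwise.
Paint can: 2.1 × 10 = 21 N down at 3.9 m → arm 1.7 m, τ = 21 × 1.7 = 35.7 N·m clockwise.
Potted plant: 9.1 × 10 = 91 N down at 3.2 m → arm 1 m, τ = 91 × 1 = 91 N·m clockwise.
Net moment of known loads = 111.7 N·m counterclockwise.
An unknown mass m at 4.4 m has arm 2.2 m; its moment is m·g·2.2 clockwise.
Στ = 0 ⇒ m × 10 × 2.2 = 111.7 ⇒ m = 111.7 / (10 × 2.2) = 5.08 kg.

m ≈ 5.08 kg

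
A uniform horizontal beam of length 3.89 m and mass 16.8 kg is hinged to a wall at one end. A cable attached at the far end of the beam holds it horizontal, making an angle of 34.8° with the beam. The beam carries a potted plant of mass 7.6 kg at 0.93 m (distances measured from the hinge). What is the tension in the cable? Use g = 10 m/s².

T ≈ 179 N

Taking torques about the hinge:
Beam weight: 16.8 × 10 = 168 N down at 1.945 m → arm 1.945 m, τ = 168 × 1.945 = 326.8 N·m clockwise.
Potted plant: 7.6 × 10 = 76 N down at 0.93 m → arm 0.93 m, τ = 76 × 0.93 = 70.68 N·m clockwise.
Total clockwise load moment = 397.5 N·m.
The cable tension T acts at 3.89 m; only its component perpendicular to the beam, T sinθ, produces torque. sin 34.8° = 0.5707.
For rotational equilibrium, T × 3.89 × 0.5707 = 397.5, so T = 397.5 / 2.22 = 179 N.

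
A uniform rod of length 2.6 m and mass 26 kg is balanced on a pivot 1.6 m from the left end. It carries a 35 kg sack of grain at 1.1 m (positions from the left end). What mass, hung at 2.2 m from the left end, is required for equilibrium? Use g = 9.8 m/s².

m ≈ 42.2 kg

About the pivot (at 1.6 m from the left end):
Beam weight: 26 × 9.8 = 254.8 N down at 1.3 m → arm 0.3 m, τ = 254.8 × 0.3 = 76.44 N·m counterclockwise.
Sack of grain: 35 × 9.8 = 343 N down at 1.1 m → arm 0.5 m, τ = 343 × 0.5 = 171.5 N·m counterclockwise.
Net moment of known loads = 247.9 N·m counterclockwise.
An unknown mass m at 2.2 m has arm 0.6 m; its moment is m·g·0.6 clockwise.
Setting net torque to zero: m × 9.8 × 0.6 = 247.9 → m = 247.9 / (9.8 × 0.6) = 42.2 kg.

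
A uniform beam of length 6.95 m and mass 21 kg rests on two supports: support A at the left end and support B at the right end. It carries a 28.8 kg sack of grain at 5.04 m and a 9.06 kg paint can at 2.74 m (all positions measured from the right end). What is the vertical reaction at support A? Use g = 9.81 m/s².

R_A ≈ 343 N

About support B:
Beam weight: 21 × 9.81 = 206 N down at 3.475 m → arm 3.475 m, τ = 206 × 3.475 = 715.9 N·m counterclockwise.
Sack of grain: 28.8 × 9.81 = 282.5 N down at 5.04 m → arm 5.04 m, τ = 282.5 × 5.04 = 1424 N·m counterclockwise.
Paint can: 9.06 × 9.81 = 88.88 N down at 2.74 m → arm 2.74 m, τ = 88.88 × 2.74 = 243.5 N·m counterclockwise.
Net load moment about support B = 2383 N·m counterclockwise.
Reaction R at support A is upward at 6.95 m, arm 6.95 m → moment R × 6.95 clockwise.
Balancing moments: R × 6.95 = 2383, giving R = 343 N.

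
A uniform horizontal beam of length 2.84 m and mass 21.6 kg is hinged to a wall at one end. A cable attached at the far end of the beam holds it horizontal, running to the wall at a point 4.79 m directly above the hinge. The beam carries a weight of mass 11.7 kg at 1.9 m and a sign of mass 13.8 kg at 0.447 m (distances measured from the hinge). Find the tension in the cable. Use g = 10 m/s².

T ≈ 242 N

About the hinge:
Beam weight: 21.6 × 10 = 216 N down at 1.42 m → arm 1.42 m, τ = 216 × 1.42 = 306.7 N·m clockwise.
Weight: 11.7 × 10 = 117 N down at 1.9 m → arm 1.9 m, τ = 117 × 1.9 = 222.3 N·m clockwise.
Sign: 13.8 × 10 = 138 N down at 0.447 m → arm 0.447 m, τ = 138 × 0.447 = 61.69 N·m clockwise.
Total clockwise load moment = 590.7 N·m.
The cable tension T acts at 2.84 m; only its component perpendicular to the beam, T sinθ, produces torque. sinθ = h/√(h²+d²) = 4.79/√(4.79²+2.84²) = 0.8602.
Στ = 0 ⇒ T × 2.84 × 0.8602 = 590.7 ⇒ T = 590.7 / 2.443 = 242 N.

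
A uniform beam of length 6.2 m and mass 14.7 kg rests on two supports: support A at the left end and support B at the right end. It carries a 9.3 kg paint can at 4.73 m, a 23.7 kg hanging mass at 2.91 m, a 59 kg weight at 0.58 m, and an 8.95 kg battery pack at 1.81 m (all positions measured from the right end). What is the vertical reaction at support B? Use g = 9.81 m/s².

R_B ≈ 804 N

Take moments about support A.
Beam weight: 14.7 × 9.81 = 144.2 N down at 3.1 m → arm 3.1 m, τ = 144.2 × 3.1 = 447 N·m clockwise.
Paint can: 9.3 × 9.81 = 91.23 N down at 4.73 m → arm 1.47 m, τ = 91.23 × 1.47 = 134.1 N·m clockwise.
Hanging mass: 23.7 × 9.81 = 232.5 N down at 2.91 m → arm 3.29 m, τ = 232.5 × 3.29 = 764.9 N·m clockwise.
Weight: 59 × 9.81 = 578.8 N down at 0.58 m → arm 5.62 m, τ = 578.8 × 5.62 = 3253 N·m clockwise.
Battery pack: 8.95 × 9.81 = 87.8 N down at 1.81 m → arm 4.39 m, τ = 87.8 × 4.39 = 385.4 N·m clockwise.
Net load moment about support A = 4984 N·m clockwise.
Reaction R at support B is upward at 0 m, arm 6.2 m → moment R × 6.2 counterclockwise.
Balancing moments: R × 6.2 = 4984, giving R = 804 N.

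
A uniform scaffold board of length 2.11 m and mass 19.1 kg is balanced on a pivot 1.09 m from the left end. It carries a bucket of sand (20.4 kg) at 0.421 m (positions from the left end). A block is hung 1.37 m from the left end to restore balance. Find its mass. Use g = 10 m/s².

m ≈ 51.1 kg

About the pivot (at 1.09 m from the left end):
Beam weight: 19.1 × 10 = 191 N down at 1.055 m → arm 0.035 m, τ = 191 × 0.035 = 6.685 N·m counterclockwise.
Bucket of sand: 20.4 × 10 = 204 N down at 0.421 m → arm 0.669 m, τ = 204 × 0.669 = 136.5 N·m counterclockwise.
Net moment of known loads = 143.2 N·m counterclockwise.
An unknown mass m at 1.37 m has arm 0.28 m; its moment is m·g·0.28 clockwise.
Balancing moments: m × 10 × 0.28 = 143.2, giving m = 143.2 / (10 × 0.28) = 51.1 kg.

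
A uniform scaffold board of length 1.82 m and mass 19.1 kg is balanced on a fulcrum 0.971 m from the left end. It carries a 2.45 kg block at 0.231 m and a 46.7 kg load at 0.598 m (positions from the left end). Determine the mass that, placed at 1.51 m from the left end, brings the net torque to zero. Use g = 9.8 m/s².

m ≈ 37.8 kg

Sum moments about the fulcrum (at 0.971 m from the left end) (the support reaction has zero arm there).
Beam weight: 19.1 × 9.8 = 187.2 N down at 0.91 m → arm 0.061 m, τ = 187.2 × 0.061 = 11.42 N·m counterclockwise.
Block: 2.45 × 9.8 = 24.01 N down at 0.231 m → arm 0.74 m, τ = 24.01 × 0.74 = 17.77 N·m counterclockwise.
Load: 46.7 × 9.8 = 457.7 N down at 0.598 m → arm 0.373 m, τ = 457.7 × 0.373 = 170.7 N·m counterclockwise.
Net moment of known loads = 199.9 N·m counterclockwise.
An unknown mass m at 1.51 m has arm 0.539 m; its moment is m·g·0.539 clockwise.
Στ = 0 ⇒ m × 9.8 × 0.539 = 199.9 ⇒ m = 199.9 / (9.8 × 0.539) = 37.8 kg.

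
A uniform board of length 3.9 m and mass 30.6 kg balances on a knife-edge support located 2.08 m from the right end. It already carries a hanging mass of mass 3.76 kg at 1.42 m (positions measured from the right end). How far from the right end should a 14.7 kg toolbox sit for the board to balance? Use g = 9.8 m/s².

x ≈ 2.52 m from the right end

Take moments about the knife-edge support (at 2.08 m from the right end).
Beam weight: 30.6 × 9.8 = 299.9 N down at 1.95 m → arm 0.13 m, τ = 299.9 × 0.13 = 38.99 N·m clockwise.
Hanging mass: 3.76 × 9.8 = 36.85 N down at 1.42 m → arm 0.66 m, τ = 36.85 × 0.66 = 24.32 N·m clockwise.
Net moment of existing loads = 63.31 N·m clockwise.
The toolbox weighs 14.7 × 9.8 = 144.1 N and must supply an equal counterclockwise moment, so its lever arm about the knife-edge support is 63.31 / 144.1 = 0.439 m.
That puts it at 2.08 + 0.439 = 2.52 m from the right end.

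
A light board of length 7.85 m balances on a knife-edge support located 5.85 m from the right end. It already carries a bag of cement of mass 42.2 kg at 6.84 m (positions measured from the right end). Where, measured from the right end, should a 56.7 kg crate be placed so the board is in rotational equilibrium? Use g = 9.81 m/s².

x ≈ 5.11 m from the right end

About the knife-edge support (at 5.85 m from the right end):
Bag of cement: 42.2 × 9.81 = 414 N down at 6.84 m → arm 0.99 m, τ = 414 × 0.99 = 409.9 N·m counterclockwise.
Net moment of existing loads = 409.9 N·m counterclockwise.
The crate weighs 56.7 × 9.81 = 556.2 N and must supply an equal clockwise moment, so its lever arm about the knife-edge support is 409.9 / 556.2 = 0.737 m.
That puts it at 5.85 − 0.737 = 5.11 m from the right end.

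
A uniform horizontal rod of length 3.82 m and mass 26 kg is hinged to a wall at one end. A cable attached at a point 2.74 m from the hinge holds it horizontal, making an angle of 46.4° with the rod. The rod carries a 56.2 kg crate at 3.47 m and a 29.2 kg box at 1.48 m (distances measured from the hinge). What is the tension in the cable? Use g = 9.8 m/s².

T ≈ 1420 N

Choose the hinge as the axis so the unknown hinge reaction has zero arm there.
Beam weight: 26 × 9.8 = 254.8 N down at 1.91 m → arm 1.91 m, τ = 254.8 × 1.91 = 486.7 N·m clockwise.
Crate: 56.2 × 9.8 = 550.8 N down at 3.47 m → arm 3.47 m, τ = 550.8 × 3.47 = 1911 N·m clockwise.
Box: 29.2 × 9.8 = 286.2 N down at 1.48 m → arm 1.48 m, τ = 286.2 × 1.48 = 423.6 N·m clockwise.
Total clockwise load moment = 2821 N·m.
The cable tension T acts at 2.74 m; only its component perpendicular to the rod, T sinθ, produces torque. sin 46.4° = 0.7242.
Στ = 0 ⇒ T × 2.74 × 0.7242 = 2821 ⇒ T = 2821 / 1.984 = 1420 N.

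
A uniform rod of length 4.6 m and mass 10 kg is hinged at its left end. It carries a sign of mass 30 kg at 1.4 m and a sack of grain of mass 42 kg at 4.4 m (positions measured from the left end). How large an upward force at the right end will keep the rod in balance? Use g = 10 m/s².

F ≈ 543 N

Sum moments about the left end (the unknown pivot reaction has zero arm there).
Beam weight: 10 × 10 = 100 N down at 2.3 m → arm 2.3 m, τ = 100 × 2.3 = 230 N·m clockwise.
Sign: 30 × 10 = 300 N down at 1.4 m → arm 1.4 m, τ = 300 × 1.4 = 420 N·m clockwise.
Sack of grain: 42 × 10 = 420 N down at 4.4 m → arm 4.4 m, τ = 420 × 4.4 = 1848 N·m clockwise.
Net moment of the loads = 2498 N·m clockwise.
The upward force F acts at the right end, arm 4.6 m, giving F × 4.6 counterclockwise.
Setting net torque to zero: F × 4.6 = 2498 → F = 2498 / 4.6 = 543 N.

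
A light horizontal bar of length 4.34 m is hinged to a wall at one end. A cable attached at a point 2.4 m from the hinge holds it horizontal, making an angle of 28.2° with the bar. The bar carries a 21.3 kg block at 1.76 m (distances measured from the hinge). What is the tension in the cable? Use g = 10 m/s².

T ≈ 331 N

Choose the hinge as the axis so the unknown hinge reaction has zero arm there.
Block: 21.3 × 10 = 213 N down at 1.76 m → arm 1.76 m, τ = 213 × 1.76 = 374.9 N·m clockwise.
Total clockwise load moment = 374.9 N·m.
The cable tension T acts at 2.4 m; only its component perpendicular to the bar, T sinθ, produces torque. sin 28.2° = 0.4726.
Στ = 0 ⇒ T × 2.4 × 0.4726 = 374.9 ⇒ T = 374.9 / 1.134 = 331 N.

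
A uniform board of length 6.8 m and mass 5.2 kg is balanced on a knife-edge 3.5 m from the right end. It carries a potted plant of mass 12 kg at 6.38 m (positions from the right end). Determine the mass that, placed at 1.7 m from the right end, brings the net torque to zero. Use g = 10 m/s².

m ≈ 18.9 kg

Taking torques about the knife-edge (at 3.5 m from the right end):
Beam weight: 5.2 × 10 = 52 N down at 3.4 m → arm 0.1 m, τ = 52 × 0.1 = 5.2 N·m clockwise.
Potted plant: 12 × 10 = 120 N down at 6.38 m → arm 2.88 m, τ = 120 × 2.88 = 345.6 N·m counterclockwise.
Net moment of known loads = 340.4 N·m counterclockwise.
An unknown mass m at 1.7 m has arm 1.8 m; its moment is m·g·1.8 clockwise.
Στ = 0 ⇒ m × 10 × 1.8 = 340.4 ⇒ m = 340.4 / (10 × 1.8) = 18.9 kg.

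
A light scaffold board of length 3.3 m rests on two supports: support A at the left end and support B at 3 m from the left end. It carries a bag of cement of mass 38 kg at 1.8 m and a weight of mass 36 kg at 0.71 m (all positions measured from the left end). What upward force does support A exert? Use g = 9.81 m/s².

About support B:
Bag of cement: 38 × 9.81 = 372.8 N down at 1.8 m → arm 1.2 m, τ = 372.8 × 1.2 = 447.4 N·m counterclockwise.
Weight: 36 × 9.81 = 353.2 N down at 0.71 m → arm 2.29 m, τ = 353.2 × 2.29 = 808.8 N·m counterclockwise.
Net load moment about support B = 1256 N·m counterclockwise.
Reaction R at support A is upward at 0 m, arm 3 m → moment R × 3 clockwise.
Setting net torque to zero: R × 3 = 1256 → R = 419 N.

R_A ≈ 419 N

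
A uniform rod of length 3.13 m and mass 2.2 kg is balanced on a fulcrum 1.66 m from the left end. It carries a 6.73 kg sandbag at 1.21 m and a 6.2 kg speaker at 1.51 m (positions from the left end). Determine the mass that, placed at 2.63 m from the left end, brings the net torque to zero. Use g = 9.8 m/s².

Choose the fulcrum (at 1.66 m from the left end) as the axis so the support reaction has zero arm there.
Beam weight: 2.2 × 9.8 = 21.56 N down at 1.565 m → arm 0.095 m, τ = 21.56 × 0.095 = 2.048 N·m counterclockwise.
Sandbag: 6.73 × 9.8 = 65.95 N down at 1.21 m → arm 0.45 m, τ = 65.95 × 0.45 = 29.68 N·m counterclockwise.
Speaker: 6.2 × 9.8 = 60.76 N down at 1.51 m → arm 0.15 m, τ = 60.76 × 0.15 = 9.114 N·m counterclockwise.
Net moment of known loads = 40.84 N·m counterclockwise.
An unknown mass m at 2.63 m has arm 0.97 m; its moment is m·g·0.97 clockwise.
Στ = 0 ⇒ m × 9.8 × 0.97 = 40.84 ⇒ m = 40.84 / (9.8 × 0.97) = 4.3 kg.

m ≈ 4.3 kg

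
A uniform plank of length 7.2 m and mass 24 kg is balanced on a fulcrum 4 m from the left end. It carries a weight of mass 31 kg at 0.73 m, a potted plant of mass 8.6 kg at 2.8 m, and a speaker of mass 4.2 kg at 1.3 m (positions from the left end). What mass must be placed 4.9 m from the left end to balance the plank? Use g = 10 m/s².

m ≈ 147 kg

Sum moments about the fulcrum (at 4 m from the left end) (the support reaction has zero arm there).
Beam weight: 24 × 10 = 240 N down at 3.6 m → arm 0.4 m, τ = 240 × 0.4 = 96 N·m counterclockwise.
Weight: 31 × 10 = 310 N down at 0.73 m → arm 3.27 m, τ = 310 × 3.27 = 1014 N·m counterclockwise.
Potted plant: 8.6 × 10 = 86 N down at 2.8 m → arm 1.2 m, τ = 86 × 1.2 = 103.2 N·m counterclockwise.
Speaker: 4.2 × 10 = 42 N down at 1.3 m → arm 2.7 m, τ = 42 × 2.7 = 113.4 N·m counterclockwise.
Net moment of known loads = 1327 N·m counterclockwise.
An unknown mass m at 4.9 m has arm 0.9 m; its moment is m·g·0.9 clockwise.
Setting net torque to zero: m × 10 × 0.9 = 1327 → m = 1327 / (10 × 0.9) = 147 kg.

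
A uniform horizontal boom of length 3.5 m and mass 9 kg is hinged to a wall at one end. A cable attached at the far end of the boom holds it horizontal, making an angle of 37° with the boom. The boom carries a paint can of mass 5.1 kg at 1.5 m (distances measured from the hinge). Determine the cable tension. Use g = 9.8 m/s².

T ≈ 109 N

Sum moments about the hinge (the unknown hinge reaction has zero arm there).
Beam weight: 9 × 9.8 = 88.2 N down at 1.75 m → arm 1.75 m, τ = 88.2 × 1.75 = 154.3 N·m clockwise.
Paint can: 5.1 × 9.8 = 49.98 N down at 1.5 m → arm 1.5 m, τ = 49.98 × 1.5 = 74.97 N·m clockwise.
Total clockwise load moment = 229.3 N·m.
The cable tension T acts at 3.5 m; only its component perpendicular to the boom, T sinθ, produces torque. sin 37° = 0.6018.
Balancing moments: T × 3.5 × 0.6018 = 229.3, giving T = 229.3 / 2.106 = 109 N.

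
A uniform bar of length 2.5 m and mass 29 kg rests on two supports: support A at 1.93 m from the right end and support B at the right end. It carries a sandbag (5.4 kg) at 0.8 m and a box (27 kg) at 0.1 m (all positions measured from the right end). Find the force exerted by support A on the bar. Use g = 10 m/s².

R_A ≈ 224 N

Taking torques about support B:
Beam weight: 29 × 10 = 290 N down at 1.25 m → arm 1.25 m, τ = 290 × 1.25 = 362.5 N·m counterclockwise.
Sandbag: 5.4 × 10 = 54 N down at 0.8 m → arm 0.8 m, τ = 54 × 0.8 = 43.2 N·m counterclockwise.
Box: 27 × 10 = 270 N down at 0.1 m → arm 0.1 m, τ = 270 × 0.1 = 27 N·m counterclockwise.
Net load moment about support B = 432.7 N·m counterclockwise.
Reaction R at support A is upward at 1.93 m, arm 1.93 m → moment R × 1.93 clockwise.
Στ = 0 ⇒ R × 1.93 = 432.7 ⇒ R = 224 N.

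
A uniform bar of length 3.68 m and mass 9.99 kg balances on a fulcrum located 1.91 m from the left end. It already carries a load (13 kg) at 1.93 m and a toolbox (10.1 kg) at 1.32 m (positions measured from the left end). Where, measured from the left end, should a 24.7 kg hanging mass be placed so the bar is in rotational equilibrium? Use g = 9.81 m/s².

x ≈ 2.17 m from the left end

About the fulcrum (at 1.91 m from the left end):
Beam weight: 9.99 × 9.81 = 98 N down at 1.84 m → arm 0.07 m, τ = 98 × 0.07 = 6.86 N·m counterclockwise.
Load: 13 × 9.81 = 127.5 N down at 1.93 m → arm 0.02 m, τ = 127.5 × 0.02 = 2.55 N·m clockwise.
Toolbox: 10.1 × 9.81 = 99.08 N down at 1.32 m → arm 0.59 m, τ = 99.08 × 0.59 = 58.46 N·m counterclockwise.
Net moment of existing loads = 62.77 N·m counterclockwise.
The hanging mass weighs 24.7 × 9.81 = 242.3 N and must supply an equal clockwise moment, so its lever arm about the fulcrum is 62.77 / 242.3 = 0.259 m.
That puts it at 1.91 + 0.259 = 2.17 m from the left end.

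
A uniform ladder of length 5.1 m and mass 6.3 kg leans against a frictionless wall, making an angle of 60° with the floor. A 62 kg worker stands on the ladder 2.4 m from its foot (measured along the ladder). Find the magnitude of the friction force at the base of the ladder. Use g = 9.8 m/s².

Choose the foot of the ladder as the axis so the floor normal and friction both act there and drop out.
Ladder weight 6.3×9.8 = 61.74 N acts at 2.55 m along the ladder; its horizontal arm is 2.55·cos60° = 1.275 m → τ = 78.72 N·m clockwise.
Worker: 62×9.8 = 607.6 N at 2.4 m → arm 1.2 m → τ = 729.1 N·m clockwise.
Wall normal N acts horizontally at the top; its moment arm is the height L sinθ = 5.1·sin60° = 4.417 m, counterclockwise.
Setting net torque to zero: N × 4.417 = 807.8 → N = 183 N.
ΣFx = 0: friction at the foot balances the wall's push, so f = N_wall = 183 N.

f ≈ 183 N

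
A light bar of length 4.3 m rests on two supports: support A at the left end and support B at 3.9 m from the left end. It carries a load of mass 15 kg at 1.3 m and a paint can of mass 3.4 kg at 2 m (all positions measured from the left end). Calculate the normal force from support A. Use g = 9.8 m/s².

Sum moments about support B (its reaction then has zero moment arm).
Load: 15 × 9.8 = 147 N down at 1.3 m → arm 2.6 m, τ = 147 × 2.6 = 382.2 N·m counterclockwise.
Paint can: 3.4 × 9.8 = 33.32 N down at 2 m → arm 1.9 m, τ = 33.32 × 1.9 = 63.31 N·m counterclockwise.
Net load moment about support B = 445.5 N·m counterclockwise.
Reaction R at support A is upward at 0 m, arm 3.9 m → moment R × 3.9 clockwise.
Στ = 0 ⇒ R × 3.9 = 445.5 ⇒ R = 114 N.

R_A ≈ 114 N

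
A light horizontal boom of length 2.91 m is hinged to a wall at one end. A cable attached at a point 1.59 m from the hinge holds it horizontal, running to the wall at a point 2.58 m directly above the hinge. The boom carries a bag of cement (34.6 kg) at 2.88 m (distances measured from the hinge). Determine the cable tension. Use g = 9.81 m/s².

T ≈ 722 N

About the hinge:
Bag of cement: 34.6 × 9.81 = 339.4 N down at 2.88 m → arm 2.88 m, τ = 339.4 × 2.88 = 977.5 N·m clockwise.
Total clockwise load moment = 977.5 N·m.
The cable tension T acts at 1.59 m; only its component perpendicular to the boom, T sinθ, produces torque. sinθ = h/√(h²+d²) = 2.58/√(2.58²+1.59²) = 0.8513.
Setting net torque to zero: T × 1.59 × 0.8513 = 977.5 → T = 977.5 / 1.354 = 722 N.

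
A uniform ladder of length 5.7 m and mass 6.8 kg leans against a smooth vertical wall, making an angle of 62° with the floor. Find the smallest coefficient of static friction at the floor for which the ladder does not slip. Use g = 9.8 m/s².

Take moments about the foot of the ladder.
Ladder weight 6.8×9.8 = 66.64 N acts at 2.85 m along the ladder; its horizontal arm is 2.85·cos62° = 1.338 m → τ = 89.16 N·m clockwise.
Wall normal N acts horizontally at the top; its moment arm is the height L sinθ = 5.7·sin62° = 5.033 m, counterclockwise.
For rotational equilibrium, N × 5.033 = 89.16, so N = 17.72 N.
ΣFx = 0 ⇒ f = N_wall = 17.72 N. ΣFy = 0 ⇒ N_floor = 66.64 N.
μ_min = f / N_floor = 17.72 / 66.64 = 0.266.

μ_min ≈ 0.266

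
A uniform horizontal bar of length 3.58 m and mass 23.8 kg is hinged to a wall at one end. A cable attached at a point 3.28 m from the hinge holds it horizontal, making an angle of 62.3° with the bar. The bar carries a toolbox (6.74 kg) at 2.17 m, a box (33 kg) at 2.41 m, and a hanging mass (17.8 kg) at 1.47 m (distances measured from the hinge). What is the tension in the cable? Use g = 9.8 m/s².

T ≈ 550 N

Take moments about the hinge.
Beam weight: 23.8 × 9.8 = 233.2 N down at 1.79 m → arm 1.79 m, τ = 233.2 × 1.79 = 417.4 N·m clockwise.
Toolbox: 6.74 × 9.8 = 66.05 N down at 2.17 m → arm 2.17 m, τ = 66.05 × 2.17 = 143.3 N·m clockwise.
Box: 33 × 9.8 = 323.4 N down at 2.41 m → arm 2.41 m, τ = 323.4 × 2.41 = 779.4 N·m clockwise.
Hanging mass: 17.8 × 9.8 = 174.4 N down at 1.47 m → arm 1.47 m, τ = 174.4 × 1.47 = 256.4 N·m clockwise.
Total clockwise load moment = 1596 N·m.
The cable tension T acts at 3.28 m; only its component perpendicular to the bar, T sinθ, produces torque. sin 62.3° = 0.8854.
Balancing moments: T × 3.28 × 0.8854 = 1596, giving T = 1596 / 2.904 = 550 N.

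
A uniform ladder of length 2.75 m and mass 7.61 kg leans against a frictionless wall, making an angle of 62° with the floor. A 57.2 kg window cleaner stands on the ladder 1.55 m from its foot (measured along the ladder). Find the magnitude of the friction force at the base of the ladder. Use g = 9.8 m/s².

f ≈ 188 N

Taking torques about the foot of the ladder:
Ladder weight 7.61×9.8 = 74.58 N acts at 1.375 m along the ladder; its horizontal arm is 1.375·cos62° = 0.6455 m → τ = 48.14 N·m clockwise.
Window cleaner: 57.2×9.8 = 560.6 N at 1.55 m → arm 0.7277 m → τ = 407.9 N·m clockwise.
Wall normal N acts horizontally at the top; its moment arm is the height L sinθ = 2.75·sin62° = 2.428 m, counterclockwise.
Στ = 0 ⇒ N × 2.428 = 456 ⇒ N = 188 N.
ΣFx = 0: friction at the foot balances the wall's push, so f = N_wall = 188 N.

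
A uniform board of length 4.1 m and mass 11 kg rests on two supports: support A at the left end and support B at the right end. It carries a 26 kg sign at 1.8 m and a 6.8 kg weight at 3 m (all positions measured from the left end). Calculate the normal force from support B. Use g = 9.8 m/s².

R_B ≈ 215 N

Taking torques about support A:
Beam weight: 11 × 9.8 = 107.8 N down at 2.05 m → arm 2.05 m, τ = 107.8 × 2.05 = 221 N·m clockwise.
Sign: 26 × 9.8 = 254.8 N down at 1.8 m → arm 1.8 m, τ = 254.8 × 1.8 = 458.6 N·m clockwise.
Weight: 6.8 × 9.8 = 66.64 N down at 3 m → arm 3 m, τ = 66.64 × 3 = 199.9 N·m clockwise.
Net load moment about support A = 879.5 N·m clockwise.
Reaction R at support B is upward at 4.1 m, arm 4.1 m → moment R × 4.1 counterclockwise.
Balancing moments: R × 4.1 = 879.5, giving R = 215 N.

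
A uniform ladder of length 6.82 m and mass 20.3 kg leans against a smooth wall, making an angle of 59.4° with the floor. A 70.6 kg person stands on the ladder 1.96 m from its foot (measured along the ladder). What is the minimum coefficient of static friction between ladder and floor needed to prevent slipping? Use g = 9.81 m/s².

About the foot of the ladder:
Ladder weight 20.3×9.81 = 199.1 N acts at 3.41 m along the ladder; its horizontal arm is 3.41·cos59.4° = 1.736 m → τ = 345.6 N·m clockwise.
Person: 70.6×9.81 = 692.6 N at 1.96 m → arm 0.9977 m → τ = 691 N·m clockwise.
Wall normal N acts horizontally at the top; its moment arm is the height L sinθ = 6.82·sin59.4° = 5.87 m, counterclockwise.
Balancing moments: N × 5.87 = 1037, giving N = 176.7 N.
ΣFx = 0 ⇒ f = N_wall = 176.7 N. ΣFy = 0 ⇒ N_floor = 891.7 N.
μ_min = f / N_floor = 176.7 / 891.7 = 0.198.

μ_min ≈ 0.198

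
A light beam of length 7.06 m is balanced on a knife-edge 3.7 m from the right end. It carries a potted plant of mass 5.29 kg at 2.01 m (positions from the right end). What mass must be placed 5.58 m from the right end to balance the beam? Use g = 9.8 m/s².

m ≈ 4.76 kg

Taking torques about the knife-edge (at 3.7 m from the right end):
Potted plant: 5.29 × 9.8 = 51.84 N down at 2.01 m → arm 1.69 m, τ = 51.84 × 1.69 = 87.61 N·m clockwise.
Net moment of known loads = 87.61 N·m clockwise.
An unknown mass m at 5.58 m has arm 1.88 m; its moment is m·g·1.88 counterclockwise.
Setting net torque to zero: m × 9.8 × 1.88 = 87.61 → m = 87.61 / (9.8 × 1.88) = 4.76 kg.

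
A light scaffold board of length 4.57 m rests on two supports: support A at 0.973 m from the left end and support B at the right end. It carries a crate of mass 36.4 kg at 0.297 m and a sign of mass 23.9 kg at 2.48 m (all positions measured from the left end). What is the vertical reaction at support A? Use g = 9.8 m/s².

R_A ≈ 560 N

Choose support B as the axis so its reaction then has zero moment arm.
Crate: 36.4 × 9.8 = 356.7 N down at 0.297 m → arm 4.273 m, τ = 356.7 × 4.273 = 1524 N·m counterclockwise.
Sign: 23.9 × 9.8 = 234.2 N down at 2.48 m → arm 2.09 m, τ = 234.2 × 2.09 = 489.5 N·m counterclockwise.
Net load moment about support B = 2014 N·m counterclockwise.
Reaction R at support A is upward at 0.973 m, arm 3.597 m → moment R × 3.597 clockwise.
Στ = 0 ⇒ R × 3.597 = 2014 ⇒ R = 560 N.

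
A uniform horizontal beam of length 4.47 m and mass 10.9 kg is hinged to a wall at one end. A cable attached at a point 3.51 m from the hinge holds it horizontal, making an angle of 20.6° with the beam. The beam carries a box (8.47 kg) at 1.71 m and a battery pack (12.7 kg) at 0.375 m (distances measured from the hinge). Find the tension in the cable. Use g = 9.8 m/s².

Choose the hinge as the axis so the unknown hinge reaction has zero arm there.
Beam weight: 10.9 × 9.8 = 106.8 N down at 2.235 m → arm 2.235 m, τ = 106.8 × 2.235 = 238.7 N·m clockwise.
Box: 8.47 × 9.8 = 83.01 N down at 1.71 m → arm 1.71 m, τ = 83.01 × 1.71 = 141.9 N·m clockwise.
Battery pack: 12.7 × 9.8 = 124.5 N down at 0.375 m → arm 0.375 m, τ = 124.5 × 0.375 = 46.69 N·m clockwise.
Total clockwise load moment = 427.3 N·m.
The cable tension T acts at 3.51 m; only its component perpendicular to the beam, T sinθ, produces torque. sin 20.6° = 0.3518.
Balancing moments: T × 3.51 × 0.3518 = 427.3, giving T = 427.3 / 1.235 = 346 N.

T ≈ 346 N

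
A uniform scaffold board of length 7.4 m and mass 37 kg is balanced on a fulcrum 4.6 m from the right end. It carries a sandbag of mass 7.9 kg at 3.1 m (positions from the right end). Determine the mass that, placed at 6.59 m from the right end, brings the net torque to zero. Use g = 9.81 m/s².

m ≈ 22.7 kg

Take moments about the fulcrum (at 4.6 m from the right end).
Beam weight: 37 × 9.81 = 363 N down at 3.7 m → arm 0.9 m, τ = 363 × 0.9 = 326.7 N·m clockwise.
Sandbag: 7.9 × 9.81 = 77.5 N down at 3.1 m → arm 1.5 m, τ = 77.5 × 1.5 = 116.2 N·m clockwise.
Net moment of known loads = 442.9 N·m clockwise.
An unknown mass m at 6.59 m has arm 1.99 m; its moment is m·g·1.99 counterclockwise.
Στ = 0 ⇒ m × 9.81 × 1.99 = 442.9 ⇒ m = 442.9 / (9.81 × 1.99) = 22.7 kg.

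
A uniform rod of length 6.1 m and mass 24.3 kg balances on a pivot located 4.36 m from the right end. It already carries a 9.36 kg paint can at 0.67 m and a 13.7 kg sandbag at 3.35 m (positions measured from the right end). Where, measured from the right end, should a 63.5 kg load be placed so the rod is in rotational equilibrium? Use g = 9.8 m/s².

x ≈ 5.62 m from the right end

Taking torques about the pivot (at 4.36 m from the right end):
Beam weight: 24.3 × 9.8 = 238.1 N down at 3.05 m → arm 1.31 m, τ = 238.1 × 1.31 = 311.9 N·m clockwise.
Paint can: 9.36 × 9.8 = 91.73 N down at 0.67 m → arm 3.69 m, τ = 91.73 × 3.69 = 338.5 N·m clockwise.
Sandbag: 13.7 × 9.8 = 134.3 N down at 3.35 m → arm 1.01 m, τ = 134.3 × 1.01 = 135.6 N·m clockwise.
Net moment of existing loads = 786 N·m clockwise.
The load weighs 63.5 × 9.8 = 622.3 N and must supply an equal counterclockwise moment, so its lever arm about the pivot is 786 / 622.3 = 1.26 m.
That puts it at 4.36 + 1.26 = 5.62 m from the right end.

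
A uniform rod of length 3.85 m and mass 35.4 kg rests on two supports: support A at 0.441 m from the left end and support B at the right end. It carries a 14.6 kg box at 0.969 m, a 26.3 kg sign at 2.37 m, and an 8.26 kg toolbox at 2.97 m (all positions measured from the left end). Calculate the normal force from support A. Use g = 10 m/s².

About support B:
Beam weight: 35.4 × 10 = 354 N down at 1.925 m → arm 1.925 m, τ = 354 × 1.925 = 681.5 N·m counterclockwise.
Box: 14.6 × 10 = 146 N down at 0.969 m → arm 2.881 m, τ = 146 × 2.881 = 420.6 N·m counterclockwise.
Sign: 26.3 × 10 = 263 N down at 2.37 m → arm 1.48 m, τ = 263 × 1.48 = 389.2 N·m counterclockwise.
Toolbox: 8.26 × 10 = 82.6 N down at 2.97 m → arm 0.88 m, τ = 82.6 × 0.88 = 72.69 N·m counterclockwise.
Net load moment about support B = 1564 N·m counterclockwise.
Reaction R at support A is upward at 0.441 m, arm 3.409 m → moment R × 3.409 clockwise.
Balancing moments: R × 3.409 = 1564, giving R = 459 N.

R_A ≈ 459 N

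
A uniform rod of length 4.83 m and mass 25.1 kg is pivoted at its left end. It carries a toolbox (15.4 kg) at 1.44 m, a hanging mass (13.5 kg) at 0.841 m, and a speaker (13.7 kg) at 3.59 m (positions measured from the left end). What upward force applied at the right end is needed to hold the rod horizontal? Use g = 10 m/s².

F ≈ 297 N

Sum moments about the left end (the unknown pivot reaction has zero arm there).
Beam weight: 25.1 × 10 = 251 N down at 2.415 m → arm 2.415 m, τ = 251 × 2.415 = 606.2 N·m clockwise.
Toolbox: 15.4 × 10 = 154 N down at 1.44 m → arm 1.44 m, τ = 154 × 1.44 = 221.8 N·m clockwise.
Hanging mass: 13.5 × 10 = 135 N down at 0.841 m → arm 0.841 m, τ = 135 × 0.841 = 113.5 N·m clockwise.
Speaker: 13.7 × 10 = 137 N down at 3.59 m → arm 3.59 m, τ = 137 × 3.59 = 491.8 N·m clockwise.
Net moment of the loads = 1433 N·m clockwise.
The upward force F acts at the right end, arm 4.83 m, giving F × 4.83 counterclockwise.
For rotational equilibrium, F × 4.83 = 1433, so F = 1433 / 4.83 = 297 N.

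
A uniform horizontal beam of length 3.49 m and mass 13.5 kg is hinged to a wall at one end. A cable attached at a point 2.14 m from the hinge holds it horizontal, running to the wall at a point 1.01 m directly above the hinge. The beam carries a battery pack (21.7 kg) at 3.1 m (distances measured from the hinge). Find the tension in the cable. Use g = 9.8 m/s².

Sum moments about the hinge (the unknown hinge reaction has zero arm there).
Beam weight: 13.5 × 9.8 = 132.3 N down at 1.745 m → arm 1.745 m, τ = 132.3 × 1.745 = 230.9 N·m clockwise.
Battery pack: 21.7 × 9.8 = 212.7 N down at 3.1 m → arm 3.1 m, τ = 212.7 × 3.1 = 659.4 N·m clockwise.
Total clockwise load moment = 890.3 N·m.
The cable tension T acts at 2.14 m; only its component perpendicular to the beam, T sinθ, produces torque. sinθ = h/√(h²+d²) = 1.01/√(1.01²+2.14²) = 0.4268.
Balancing moments: T × 2.14 × 0.4268 = 890.3, giving T = 890.3 / 0.9134 = 975 N.

T ≈ 975 N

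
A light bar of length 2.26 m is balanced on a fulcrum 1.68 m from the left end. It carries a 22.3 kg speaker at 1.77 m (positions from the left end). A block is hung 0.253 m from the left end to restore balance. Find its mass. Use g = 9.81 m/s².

About the fulcrum (at 1.68 m from the left end):
Speaker: 22.3 × 9.81 = 218.8 N down at 1.77 m → arm 0.09 m, τ = 218.8 × 0.09 = 19.69 N·m clockwise.
Net moment of known loads = 19.69 N·m clockwise.
An unknown mass m at 0.253 m has arm 1.427 m; its moment is m·g·1.427 counterclockwise.
Στ = 0 ⇒ m × 9.81 × 1.427 = 19.69 ⇒ m = 19.69 / (9.81 × 1.427) = 1.41 kg.

m ≈ 1.41 kg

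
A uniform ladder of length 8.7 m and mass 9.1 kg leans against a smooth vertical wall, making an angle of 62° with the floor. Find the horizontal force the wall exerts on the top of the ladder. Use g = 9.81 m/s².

About the foot of the ladder:
Ladder weight 9.1×9.81 = 89.27 N acts at 4.35 m along the ladder; its horizontal arm is 4.35·cos62° = 2.042 m → τ = 182.3 N·m clockwise.
Wall normal N acts horizontally at the top; its moment arm is the height L sinθ = 8.7·sin62° = 7.682 m, counterclockwise.
Balancing moments: N × 7.682 = 182.3, giving N = 23.7 N.

N_wall ≈ 23.7 N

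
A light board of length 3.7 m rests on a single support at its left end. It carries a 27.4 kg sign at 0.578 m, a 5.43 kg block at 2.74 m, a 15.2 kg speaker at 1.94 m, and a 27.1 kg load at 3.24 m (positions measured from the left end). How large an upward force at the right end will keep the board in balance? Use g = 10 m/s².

F ≈ 400 N

About the left end:
Sign: 27.4 × 10 = 274 N down at 0.578 m → arm 0.578 m, τ = 274 × 0.578 = 158.4 N·m clockwise.
Block: 5.43 × 10 = 54.3 N down at 2.74 m → arm 2.74 m, τ = 54.3 × 2.74 = 148.8 N·m clockwise.
Speaker: 15.2 × 10 = 152 N down at 1.94 m → arm 1.94 m, τ = 152 × 1.94 = 294.9 N·m clockwise.
Load: 27.1 × 10 = 271 N down at 3.24 m → arm 3.24 m, τ = 271 × 3.24 = 878 N·m clockwise.
Net moment of the loads = 1480 N·m clockwise.
The upward force F acts at the right end, arm 3.7 m, giving F × 3.7 counterclockwise.
Setting net torque to zero: F × 3.7 = 1480 → F = 1480 / 3.7 = 400 N.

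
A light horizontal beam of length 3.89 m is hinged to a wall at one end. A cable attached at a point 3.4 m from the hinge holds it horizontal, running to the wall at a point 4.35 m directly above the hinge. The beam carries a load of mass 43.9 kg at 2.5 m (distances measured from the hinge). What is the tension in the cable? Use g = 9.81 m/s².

Take moments about the hinge.
Load: 43.9 × 9.81 = 430.7 N down at 2.5 m → arm 2.5 m, τ = 430.7 × 2.5 = 1077 N·m clockwise.
Total clockwise load moment = 1077 N·m.
The cable tension T acts at 3.4 m; only its component perpendicular to the beam, T sinθ, produces torque. sinθ = h/√(h²+d²) = 4.35/√(4.35²+3.4²) = 0.7879.
Στ = 0 ⇒ T × 3.4 × 0.7879 = 1077 ⇒ T = 1077 / 2.679 = 402 N.

T ≈ 402 N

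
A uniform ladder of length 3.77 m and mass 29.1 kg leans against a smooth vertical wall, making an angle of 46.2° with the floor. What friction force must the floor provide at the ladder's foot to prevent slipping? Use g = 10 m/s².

f ≈ 140 N

Sum moments about the foot of the ladder (the floor normal and friction both act there and drop out).
Ladder weight 29.1×10 = 291 N acts at 1.885 m along the ladder; its horizontal arm is 1.885·cos46.2° = 1.305 m → τ = 379.8 N·m clockwise.
Wall normal N acts horizontally at the top; its moment arm is the height L sinθ = 3.77·sin46.2° = 2.721 m, counterclockwise.
Στ = 0 ⇒ N × 2.721 = 379.8 ⇒ N = 140 N.
ΣFx = 0: friction at the foot balances the wall's push, so f = N_wall = 140 N.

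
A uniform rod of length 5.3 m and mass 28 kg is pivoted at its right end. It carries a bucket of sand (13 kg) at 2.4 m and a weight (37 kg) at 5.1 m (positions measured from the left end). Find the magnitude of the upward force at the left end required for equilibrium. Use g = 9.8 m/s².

F ≈ 221 N

About the right end:
Beam weight: 28 × 9.8 = 274.4 N down at 2.65 m → arm 2.65 m, τ = 274.4 × 2.65 = 727.2 N·m counterclockwise.
Bucket of sand: 13 × 9.8 = 127.4 N down at 2.4 m → arm 2.9 m, τ = 127.4 × 2.9 = 369.5 N·m counterclockwise.
Weight: 37 × 9.8 = 362.6 N down at 5.1 m → arm 0.2 m, τ = 362.6 × 0.2 = 72.52 N·m counterclockwise.
Net moment of the loads = 1169 N·m counterclockwise.
The upward force F acts at the left end, arm 5.3 m, giving F × 5.3 clockwise.
Setting net torque to zero: F × 5.3 = 1169 → F = 1169 / 5.3 = 221 N.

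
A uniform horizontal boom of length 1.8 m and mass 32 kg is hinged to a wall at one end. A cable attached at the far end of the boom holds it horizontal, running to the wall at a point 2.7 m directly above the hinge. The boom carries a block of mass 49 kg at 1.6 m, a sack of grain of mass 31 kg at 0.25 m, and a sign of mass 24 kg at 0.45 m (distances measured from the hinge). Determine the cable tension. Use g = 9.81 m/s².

T ≈ 824 N

About the hinge:
Beam weight: 32 × 9.81 = 313.9 N down at 0.9 m → arm 0.9 m, τ = 313.9 × 0.9 = 282.5 N·m clockwise.
Block: 49 × 9.81 = 480.7 N down at 1.6 m → arm 1.6 m, τ = 480.7 × 1.6 = 769.1 N·m clockwise.
Sack of grain: 31 × 9.81 = 304.1 N down at 0.25 m → arm 0.25 m, τ = 304.1 × 0.25 = 76.03 N·m clockwise.
Sign: 24 × 9.81 = 235.4 N down at 0.45 m → arm 0.45 m, τ = 235.4 × 0.45 = 105.9 N·m clockwise.
Total clockwise load moment = 1234 N·m.
The cable tension T acts at 1.8 m; only its component perpendicular to the boom, T sinθ, produces torque. sinθ = h/√(h²+d²) = 2.7/√(2.7²+1.8²) = 0.8321.
For rotational equilibrium, T × 1.8 × 0.8321 = 1234, so T = 1234 / 1.498 = 824 N.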